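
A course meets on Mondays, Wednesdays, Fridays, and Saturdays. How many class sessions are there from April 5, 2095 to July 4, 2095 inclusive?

52

April 5, 2095 is a Tuesday.
The range spans 91 days (inclusive of both endpoints).
91 = 7 × 13, so the span is exactly 13 full weeks.
Each full week contributes 4 days from the set (Mon, Wed, Fri, Sat): 13 × 4 = 52.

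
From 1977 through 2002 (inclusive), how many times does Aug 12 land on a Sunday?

4

Day of week of August 12 in each year:
1977: Fri, 1978: Sat, 1979: Sun ✓, 1980: Tue, 1981: Wed, 1982: Thu, 1983: Fri, 1984: Sun ✓, 1985: Mon, 1986: Tue, 1987: Wed, 1988: Fri, 1989: Sat, 1990: Sun ✓, 1991: Mon, 1992: Wed, 1993: Thu, 1994: Fri, 1995: Sat, 1996: Mon, 1997: Tue, 1998: Wed, 1999: Thu, 2000: Sat, 2001: Sun ✓, 2002: Mon
Sundays: 1979, 1984, 1990, 2001.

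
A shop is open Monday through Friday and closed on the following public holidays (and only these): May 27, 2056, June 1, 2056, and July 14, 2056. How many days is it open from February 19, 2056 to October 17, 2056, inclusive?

170 working days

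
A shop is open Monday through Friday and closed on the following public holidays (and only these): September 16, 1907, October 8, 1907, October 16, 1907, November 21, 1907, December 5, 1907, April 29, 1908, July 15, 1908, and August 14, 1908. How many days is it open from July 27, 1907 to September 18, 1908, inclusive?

292 working days

July 27, 1907 is a Saturday.
That's 420 days from start to end, counting both.
420 = 7 × 60, so the span is exactly 60 full weeks.
Each full week contributes 5 weekdays (Mon–Fri): 60 × 5 = 300.
Holidays: September 16, 1907 (Mon); October 8, 1907 (Tue); October 16, 1907 (Wed); November 21, 1907 (Thu); December 5, 1907 (Thu); April 29, 1908 (Wed); July 15, 1908 (Wed); August 14, 1908 (Fri).
All 8 holidays fall on weekdays, so subtract 8.
Business days: 300 − 8 = 292.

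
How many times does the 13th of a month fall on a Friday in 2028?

1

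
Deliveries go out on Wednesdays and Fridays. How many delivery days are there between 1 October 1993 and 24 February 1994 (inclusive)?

42

1 October 1993 is a Friday.
That's 147 days from start to end, counting both.
147 = 7 × 21, so the span is exactly 21 full weeks.
Each full week contributes 2 days from the set (Wed, Fri): 21 × 2 = 42.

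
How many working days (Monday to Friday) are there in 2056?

260 weekdays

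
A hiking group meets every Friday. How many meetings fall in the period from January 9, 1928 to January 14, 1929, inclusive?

January 9, 1928 is a Monday.
That's 372 days from start to end, counting both.
372 = 7 × 53 + 1, so there are 53 full weeks plus 1 extra day.
Each full week contributes one Friday: 53 so far.
The 1 extra day is Mon — none qualify.
Total: 53 + 0 = 53.

53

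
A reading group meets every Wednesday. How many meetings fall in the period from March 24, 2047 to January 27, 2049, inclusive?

March 24, 2047 is a Sunday.
That's 676 days from start to end, counting both.
676 = 7 × 96 + 4, so there are 96 full weeks plus 4 extra days.
Each full week contributes one Wednesday: 96 so far.
The 4 extra days are Sunday, Monday, Tuesday, Wednesday — 1 of them qualifies.
Total: 96 + 1 = 97.

97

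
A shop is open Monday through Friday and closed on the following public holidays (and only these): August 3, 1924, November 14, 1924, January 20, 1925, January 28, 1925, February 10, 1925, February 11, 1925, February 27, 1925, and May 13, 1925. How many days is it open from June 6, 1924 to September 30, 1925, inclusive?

337

June 6, 1924 is a Friday.
That's 482 days from start to end, counting both.
482 = 7 × 68 + 6, so there are 68 full weeks plus 6 extra days.
Each full week contributes 5 weekdays (Mon–Fri): 68 × 5 = 340.
The 6 extra days are Friday, Saturday, Sunday, Monday, Tuesday, Wednesday — 4 of them qualify.
Total: 340 + 4 = 344.
Holidays: August 3, 1924 (Sun); November 14, 1924 (Fri); January 20, 1925 (Tue); January 28, 1925 (Wed); February 10, 1925 (Tue); February 11, 1925 (Wed); February 27, 1925 (Fri); May 13, 1925 (Wed).
7 of the 8 holidays fall on weekdays; the rest are weekends and were already excluded.
Business days: 344 − 7 = 337.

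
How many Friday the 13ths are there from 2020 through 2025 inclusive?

Friday-the-13ths by year:
2020: Mar, Nov
2021: Aug
2022: May
2023: Jan, Oct
2024: Sep, Dec
2025: Jun

9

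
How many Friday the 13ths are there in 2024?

The 13th falls on a Friday when the month's 13th has weekday Fri.
Jan 13 is Sat; Feb 13 is Tue; Mar 13 is Wed; Apr 13 is Sat; May 13 is Mon; Jun 13 is Thu; Jul 13 is Sat; Aug 13 is Tue; Sep 13 is Fri ✓; Oct 13 is Sun; Nov 13 is Wed; Dec 13 is Fri ✓.
Friday the 13ths: Sep, Dec.

2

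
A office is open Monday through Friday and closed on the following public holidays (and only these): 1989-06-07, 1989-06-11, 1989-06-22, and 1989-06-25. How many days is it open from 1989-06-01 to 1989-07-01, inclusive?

20

1989-06-01 is a Thursday.
The range spans 31 days (inclusive of both endpoints).
31 = 7 × 4 + 3, so there are 4 full weeks plus 3 extra days.
Each full week contributes 5 weekdays (Mon–Fri): 4 × 5 = 20.
The 3 extra days are Thu, Fri, Sat — 2 of them qualify.
Total: 20 + 2 = 22.
Holidays: 1989-06-07 (Wed); 1989-06-11 (Sun); 1989-06-22 (Thu); 1989-06-25 (Sun).
2 of the 4 holidays fall on weekdays; the rest are weekends and were already excluded.
Business days: 22 − 2 = 20.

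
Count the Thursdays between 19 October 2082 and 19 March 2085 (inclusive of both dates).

19 October 2082 is a Monday.
The range spans 883 days (inclusive of both endpoints).
883 = 7 × 126 + 1, so there are 126 full weeks plus 1 extra day.
Each full week contributes one Thursday: 126 so far.
The 1 extra day is Monday — none qualify.
Total: 126 + 0 = 126.

126 Thursdays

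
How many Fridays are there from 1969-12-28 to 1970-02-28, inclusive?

9

1969-12-28 is a Sunday.
From 1969-12-28 to 1970-02-28 is 63 days inclusive.
63 = 7 × 9, so the span is exactly 9 full weeks.
Each full week contributes one Friday: 9 so far.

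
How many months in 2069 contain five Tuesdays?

A month has five Tuesdays exactly when Tuesday falls within its first (length − 28) days.
Jan: 31 days, starts Tue → 5 of Tue, Wed, Thu ✓
Feb: 28 days, starts Fri → 5 of (none)
Mar: 31 days, starts Fri → 5 of Fri, Sat, Sun
Apr: 30 days, starts Mon → 5 of Mon, Tue ✓
May: 31 days, starts Wed → 5 of Wed, Thu, Fri
Jun: 30 days, starts Sat → 5 of Sat, Sun
Jul: 31 days, starts Mon → 5 of Mon, Tue, Wed ✓
Aug: 31 days, starts Thu → 5 of Thu, Fri, Sat
Sep: 30 days, starts Sun → 5 of Sun, Mon
Oct: 31 days, starts Tue → 5 of Tue, Wed, Thu ✓
Nov: 30 days, starts Fri → 5 of Fri, Sat
Dec: 31 days, starts Sun → 5 of Sun, Mon, Tue ✓
Months with five Tuesdays: Jan, Apr, Jul, Oct, Dec.

5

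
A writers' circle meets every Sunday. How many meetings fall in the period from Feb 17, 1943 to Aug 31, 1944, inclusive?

80

Feb 17, 1943 is a Wednesday.
From Feb 17, 1943 to Aug 31, 1944 is 562 days inclusive.
562 = 7 × 80 + 2, so there are 80 full weeks plus 2 extra days.
Each full week contributes one Sunday: 80 so far.
The 2 extra days are Wed, Thu — none qualify.
Total: 80 + 0 = 80.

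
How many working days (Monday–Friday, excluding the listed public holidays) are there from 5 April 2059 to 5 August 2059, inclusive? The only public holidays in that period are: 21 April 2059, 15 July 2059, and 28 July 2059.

84

5 April 2059 is a Saturday.
That's 123 days from start to end, counting both.
123 = 7 × 17 + 4, so there are 17 full weeks plus 4 extra days.
Each full week contributes 5 weekdays (Mon–Fri): 17 × 5 = 85.
The 4 extra days are Saturday, Sunday, Monday, Tuesday — 2 of them qualify.
Total: 85 + 2 = 87.
Holidays: 21 April 2059 (Mon); 15 July 2059 (Tue); 28 July 2059 (Mon).
All 3 holidays fall on weekdays, so subtract 3.
Business days: 87 − 3 = 84.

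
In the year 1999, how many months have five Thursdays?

4

A month has five Thursdays exactly when Thursday falls within its first (length − 28) days.
Jan: 31 days, starts Fri → 5 of Fri, Sat, Sun
Feb: 28 days, starts Mon → 5 of (none)
Mar: 31 days, starts Mon → 5 of Mon, Tue, Wed
Apr: 30 days, starts Thu → 5 of Thu, Fri ✓
May: 31 days, starts Sat → 5 of Sat, Sun, Mon
Jun: 30 days, starts Tue → 5 of Tue, Wed
Jul: 31 days, starts Thu → 5 of Thu, Fri, Sat ✓
Aug: 31 days, starts Sun → 5 of Sun, Mon, Tue
Sep: 30 days, starts Wed → 5 of Wed, Thu ✓
Oct: 31 days, starts Fri → 5 of Fri, Sat, Sun
Nov: 30 days, starts Mon → 5 of Mon, Tue
Dec: 31 days, starts Wed → 5 of Wed, Thu, Fri ✓
Months with five Thursdays: Apr, Jul, Sep, Dec.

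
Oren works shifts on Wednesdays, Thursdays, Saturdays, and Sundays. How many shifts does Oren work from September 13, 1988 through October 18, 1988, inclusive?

September 13, 1988 is a Tuesday.
That's 36 days from start to end, counting both.
36 = 7 × 5 + 1, so there are 5 full weeks plus 1 extra day.
Each full week contributes 4 days from the set (Wed, Thu, Sat, Sun): 5 × 4 = 20.
The 1 extra day is Tuesday — none qualify.
Total: 20 + 0 = 20.

20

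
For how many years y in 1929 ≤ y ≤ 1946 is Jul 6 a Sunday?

2

Day of week of July 6 in each year:
1929: Sat, 1930: Sun ✓, 1931: Mon, 1932: Wed, 1933: Thu, 1934: Fri, 1935: Sat, 1936: Mon, 1937: Tue, 1938: Wed, 1939: Thu, 1940: Sat, 1941: Sun ✓, 1942: Mon, 1943: Tue, 1944: Thu, 1945: Fri, 1946: Sat
Sundays: 1930, 1941.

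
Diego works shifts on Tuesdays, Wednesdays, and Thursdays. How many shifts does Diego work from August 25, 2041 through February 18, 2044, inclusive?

August 25, 2041 is a Sunday.
The range spans 908 days (inclusive of both endpoints).
908 = 7 × 129 + 5, so there are 129 full weeks plus 5 extra days.
Each full week contributes 3 days from the set (Tue, Wed, Thu): 129 × 3 = 387.
The 5 extra days are Sunday, Monday, Tuesday, Wednesday, Thursday — 3 of them qualify.
Total: 387 + 3 = 390.

390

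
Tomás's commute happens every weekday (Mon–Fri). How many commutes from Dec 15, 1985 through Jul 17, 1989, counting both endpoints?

Dec 15, 1985 is a Sunday.
The range spans 1311 days (inclusive of both endpoints).
1311 = 7 × 187 + 2, so there are 187 full weeks plus 2 extra days.
Each full week contributes 5 weekdays (Mon–Fri): 187 × 5 = 935.
The 2 extra days are Sunday, Monday — 1 of them qualifies.
Total: 935 + 1 = 936.

936 weekdays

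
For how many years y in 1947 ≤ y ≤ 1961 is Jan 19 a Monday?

Day of week of January 19 in each year:
1947: Sun, 1948: Mon ✓, 1949: Wed, 1950: Thu, 1951: Fri, 1952: Sat, 1953: Mon ✓, 1954: Tue, 1955: Wed, 1956: Thu, 1957: Sat, 1958: Sun, 1959: Mon ✓, 1960: Tue, 1961: Thu
Mondays: 1948, 1953, 1959.

3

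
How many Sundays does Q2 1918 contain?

April 1, 1918 is a Monday.
The range spans 91 days (inclusive of both endpoints).
91 = 7 × 13, so the span is exactly 13 full weeks.
Each full week contributes one Sunday: 13 so far.
Total: 13.

13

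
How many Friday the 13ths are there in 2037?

The 13th falls on a Friday when the month's 13th has weekday Fri.
Jan 13 is Tue; Feb 13 is Fri ✓; Mar 13 is Fri ✓; Apr 13 is Mon; May 13 is Wed; Jun 13 is Sat; Jul 13 is Mon; Aug 13 is Thu; Sep 13 is Sun; Oct 13 is Tue; Nov 13 is Fri ✓; Dec 13 is Sun.
Friday the 13ths: Feb, Mar, Nov.

3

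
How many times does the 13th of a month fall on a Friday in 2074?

The 13th falls on a Friday when the month's 13th has weekday Fri.
Jan 13 is Sat; Feb 13 is Tue; Mar 13 is Tue; Apr 13 is Fri ✓; May 13 is Sun; Jun 13 is Wed; Jul 13 is Fri ✓; Aug 13 is Mon; Sep 13 is Thu; Oct 13 is Sat; Nov 13 is Tue; Dec 13 is Thu.
Friday the 13ths: Apr, Jul.

2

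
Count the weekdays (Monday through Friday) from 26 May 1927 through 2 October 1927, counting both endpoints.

92

26 May 1927 is a Thursday.
That's 130 days from start to end, counting both.
130 = 7 × 18 + 4, so there are 18 full weeks plus 4 extra days.
Each full week contributes 5 weekdays (Mon–Fri): 18 × 5 = 90.
The 4 extra days are Thursday, Friday, Saturday, Sunday — 2 of them qualify.
Total: 90 + 2 = 92.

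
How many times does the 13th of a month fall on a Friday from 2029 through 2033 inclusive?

8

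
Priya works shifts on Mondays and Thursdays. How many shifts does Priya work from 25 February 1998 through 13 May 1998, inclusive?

25 February 1998 is a Wednesday.
The range spans 78 days (inclusive of both endpoints).
78 = 7 × 11 + 1, so there are 11 full weeks plus 1 extra day.
Each full week contributes 2 days from the set (Mon, Thu): 11 × 2 = 22.
The 1 extra day is Wednesday — none qualify.
Total: 22 + 0 = 22.

22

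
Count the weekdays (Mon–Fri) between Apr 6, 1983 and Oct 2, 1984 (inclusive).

390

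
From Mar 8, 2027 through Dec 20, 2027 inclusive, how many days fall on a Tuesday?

41 Tuesdays

Mar 8, 2027 is a Monday.
The range spans 288 days (inclusive of both endpoints).
288 = 7 × 41 + 1, so there are 41 full weeks plus 1 extra day.
Each full week contributes one Tuesday: 41 so far.
The 1 extra day is Monday — none qualify.
Total: 41 + 0 = 41.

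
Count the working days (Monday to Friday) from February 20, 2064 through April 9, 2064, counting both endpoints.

February 20, 2064 is a Wednesday.
That's 50 days from start to end, counting both.
50 = 7 × 7 + 1, so there are 7 full weeks plus 1 extra day.
Each full week contributes 5 weekdays (Mon–Fri): 7 × 5 = 35.
The 1 extra day is Wednesday — 1 of them qualifies.
Total: 35 + 1 = 36.

36 weekdays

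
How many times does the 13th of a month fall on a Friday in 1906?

2

The 13th falls on a Friday when the month's 13th has weekday Fri.
Jan 13 is Sat; Feb 13 is Tue; Mar 13 is Tue; Apr 13 is Fri ✓; May 13 is Sun; Jun 13 is Wed; Jul 13 is Fri ✓; Aug 13 is Mon; Sep 13 is Thu; Oct 13 is Sat; Nov 13 is Tue; Dec 13 is Thu.
Friday the 13ths: Apr, Jul.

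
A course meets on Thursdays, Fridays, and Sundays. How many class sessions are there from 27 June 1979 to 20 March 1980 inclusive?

27 June 1979 is a Wednesday.
That's 268 days from start to end, counting both.
268 = 7 × 38 + 2, so there are 38 full weeks plus 2 extra days.
Each full week contributes 3 days from the set (Thu, Fri, Sun): 38 × 3 = 114.
The 2 extra days are Wednesday, Thursday — 1 of them qualifies.
Total: 114 + 1 = 115.

115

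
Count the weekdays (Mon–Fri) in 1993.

261

1 January 1993 is a Friday.
The range spans 365 days (inclusive of both endpoints).
365 = 7 × 52 + 1, so there are 52 full weeks plus 1 extra day.
Each full week contributes 5 weekdays (Mon–Fri): 52 × 5 = 260.
The 1 extra day is Friday — 1 of them qualifies.
Total: 260 + 1 = 261.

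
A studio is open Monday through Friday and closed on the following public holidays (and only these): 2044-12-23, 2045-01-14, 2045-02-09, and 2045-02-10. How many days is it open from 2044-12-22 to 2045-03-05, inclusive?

49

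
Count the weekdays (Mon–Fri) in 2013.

Jan 1, 2013 is a Tuesday.
From Jan 1, 2013 to Dec 31, 2013 is 365 days inclusive.
365 = 7 × 52 + 1, so there are 52 full weeks plus 1 extra day.
Each full week contributes 5 weekdays (Mon–Fri): 52 × 5 = 260.
The 1 extra day is Tuesday — 1 of them qualifies.
Total: 260 + 1 = 261.

261 weekdays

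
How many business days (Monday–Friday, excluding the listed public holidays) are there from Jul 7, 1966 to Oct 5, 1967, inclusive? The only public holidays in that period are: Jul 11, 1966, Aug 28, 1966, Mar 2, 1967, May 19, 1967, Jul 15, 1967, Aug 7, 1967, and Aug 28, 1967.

Jul 7, 1966 is a Thursday.
From Jul 7, 1966 to Oct 5, 1967 is 456 days inclusive.
456 = 7 × 65 + 1, so there are 65 full weeks plus 1 extra day.
Each full week contributes 5 weekdays (Mon–Fri): 65 × 5 = 325.
The 1 extra day is Thu — 1 of them qualifies.
Total: 325 + 1 = 326.
Holidays: Jul 11, 1966 (Mon); Aug 28, 1966 (Sun); Mar 2, 1967 (Thu); May 19, 1967 (Fri); Jul 15, 1967 (Sat); Aug 7, 1967 (Mon); Aug 28, 1967 (Mon).
5 of the 7 holidays fall on weekdays; the rest are weekends and were already excluded.
Business days: 326 − 5 = 321.

321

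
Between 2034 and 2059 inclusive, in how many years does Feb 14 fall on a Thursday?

4

Day of week of February 14 in each year:
2034: Tue, 2035: Wed, 2036: Thu ✓, 2037: Sat, 2038: Sun, 2039: Mon, 2040: Tue, 2041: Thu ✓, 2042: Fri, 2043: Sat, 2044: Sun, 2045: Tue, 2046: Wed, 2047: Thu ✓, 2048: Fri, 2049: Sun, 2050: Mon, 2051: Tue, 2052: Wed, 2053: Fri, 2054: Sat, 2055: Sun, 2056: Mon, 2057: Wed, 2058: Thu ✓, 2059: Fri
Thursdays: 2036, 2041, 2047, 2058.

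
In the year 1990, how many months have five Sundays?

4

A month has five Sundays exactly when Sunday falls within its first (length − 28) days.
Jan: 31 days, starts Mon → 5 of Mon, Tue, Wed
Feb: 28 days, starts Thu → 5 of (none)
Mar: 31 days, starts Thu → 5 of Thu, Fri, Sat
Apr: 30 days, starts Sun → 5 of Sun, Mon ✓
May: 31 days, starts Tue → 5 of Tue, Wed, Thu
Jun: 30 days, starts Fri → 5 of Fri, Sat
Jul: 31 days, starts Sun → 5 of Sun, Mon, Tue ✓
Aug: 31 days, starts Wed → 5 of Wed, Thu, Fri
Sep: 30 days, starts Sat → 5 of Sat, Sun ✓
Oct: 31 days, starts Mon → 5 of Mon, Tue, Wed
Nov: 30 days, starts Thu → 5 of Thu, Fri
Dec: 31 days, starts Sat → 5 of Sat, Sun, Mon ✓
Months with five Sundays: Apr, Jul, Sep, Dec.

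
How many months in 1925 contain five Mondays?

A month has five Mondays exactly when Monday falls within its first (length − 28) days.
Jan: 31 days, starts Thu → 5 of Thu, Fri, Sat
Feb: 28 days, starts Sun → 5 of (none)
Mar: 31 days, starts Sun → 5 of Sun, Mon, Tue ✓
Apr: 30 days, starts Wed → 5 of Wed, Thu
May: 31 days, starts Fri → 5 of Fri, Sat, Sun
Jun: 30 days, starts Mon → 5 of Mon, Tue ✓
Jul: 31 days, starts Wed → 5 of Wed, Thu, Fri
Aug: 31 days, starts Sat → 5 of Sat, Sun, Mon ✓
Sep: 30 days, starts Tue → 5 of Tue, Wed
Oct: 31 days, starts Thu → 5 of Thu, Fri, Sat
Nov: 30 days, starts Sun → 5 of Sun, Mon ✓
Dec: 31 days, starts Tue → 5 of Tue, Wed, Thu
Months with five Mondays: Mar, Jun, Aug, Nov.

4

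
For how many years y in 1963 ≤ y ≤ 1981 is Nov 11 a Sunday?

Day of week of November 11 in each year:
1963: Mon, 1964: Wed, 1965: Thu, 1966: Fri, 1967: Sat, 1968: Mon, 1969: Tue, 1970: Wed, 1971: Thu, 1972: Sat, 1973: Sun ✓, 1974: Mon, 1975: Tue, 1976: Thu, 1977: Fri, 1978: Sat, 1979: Sun ✓, 1980: Tue, 1981: Wed
Sundays: 1973, 1979.

2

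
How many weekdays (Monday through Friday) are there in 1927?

260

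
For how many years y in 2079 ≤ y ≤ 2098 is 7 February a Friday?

Day of week of February 7 in each year:
2079: Tue, 2080: Wed, 2081: Fri ✓, 2082: Sat, 2083: Sun, 2084: Mon, 2085: Wed, 2086: Thu, 2087: Fri ✓, 2088: Sat, 2089: Mon, 2090: Tue, 2091: Wed, 2092: Thu, 2093: Sat, 2094: Sun, 2095: Mon, 2096: Tue, 2097: Thu, 2098: Fri ✓
Fridays: 2081, 2087, 2098.

3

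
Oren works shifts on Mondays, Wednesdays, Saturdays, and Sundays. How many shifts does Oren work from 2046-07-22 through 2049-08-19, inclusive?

643

2046-07-22 is a Sunday.
The range spans 1125 days (inclusive of both endpoints).
1125 = 7 × 160 + 5, so there are 160 full weeks plus 5 extra days.
Each full week contributes 4 days from the set (Mon, Wed, Sat, Sun): 160 × 4 = 640.
The 5 extra days are Sun, Mon, Tue, Wed, Thu — 3 of them qualify.
Total: 640 + 3 = 643.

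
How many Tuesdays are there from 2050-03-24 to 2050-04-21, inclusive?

2050-03-24 is a Thursday.
That's 29 days from start to end, counting both.
29 = 7 × 4 + 1, so there are 4 full weeks plus 1 extra day.
Each full week contributes one Tuesday: 4 so far.
The 1 extra day is Thursday — none qualify.
Total: 4 + 0 = 4.

4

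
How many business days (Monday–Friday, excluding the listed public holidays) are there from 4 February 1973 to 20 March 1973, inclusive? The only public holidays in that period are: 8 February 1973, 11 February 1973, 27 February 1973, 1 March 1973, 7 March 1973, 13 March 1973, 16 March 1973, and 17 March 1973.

26

4 February 1973 is a Sunday.
The range spans 45 days (inclusive of both endpoints).
45 = 7 × 6 + 3, so there are 6 full weeks plus 3 extra days.
Each full week contributes 5 weekdays (Mon–Fri): 6 × 5 = 30.
The 3 extra days are Sun, Mon, Tue — 2 of them qualify.
Total: 30 + 2 = 32.
Holidays: 8 February 1973 (Thu); 11 February 1973 (Sun); 27 February 1973 (Tue); 1 March 1973 (Thu); 7 March 1973 (Wed); 13 March 1973 (Tue); 16 March 1973 (Fri); 17 March 1973 (Sat).
6 of the 8 holidays fall on weekdays; the rest are weekends and were already excluded.
Business days: 32 − 6 = 26.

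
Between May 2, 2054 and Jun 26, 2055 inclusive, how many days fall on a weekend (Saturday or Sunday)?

May 2, 2054 is a Saturday.
From May 2, 2054 to Jun 26, 2055 is 421 days inclusive.
421 = 7 × 60 + 1, so there are 60 full weeks plus 1 extra day.
Each full week contributes 2 weekend days (Sat, Sun): 60 × 2 = 120.
The 1 extra day is Saturday — 1 of them qualifies.
Total: 120 + 1 = 121.

121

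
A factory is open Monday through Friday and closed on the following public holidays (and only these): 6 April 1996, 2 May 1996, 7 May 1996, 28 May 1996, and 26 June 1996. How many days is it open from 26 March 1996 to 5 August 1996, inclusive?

91 business days

26 March 1996 is a Tuesday.
The range spans 133 days (inclusive of both endpoints).
133 = 7 × 19, so the span is exactly 19 full weeks.
Each full week contributes 5 weekdays (Mon–Fri): 19 × 5 = 95.
Total: 95.
Holidays: 6 April 1996 (Sat); 2 May 1996 (Thu); 7 May 1996 (Tue); 28 May 1996 (Tue); 26 June 1996 (Wed).
4 of the 5 holidays fall on weekdays; the rest are weekends and were already excluded.
Business days: 95 − 4 = 91.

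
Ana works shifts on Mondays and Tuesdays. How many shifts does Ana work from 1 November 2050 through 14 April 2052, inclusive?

151

1 November 2050 is a Tuesday.
That's 531 days from start to end, counting both.
531 = 7 × 75 + 6, so there are 75 full weeks plus 6 extra days.
Each full week contributes 2 days from the set (Mon, Tue): 75 × 2 = 150.
The 6 extra days are Tue, Wed, Thu, Fri, Sat, Sun — 1 of them qualifies.
Total: 150 + 1 = 151.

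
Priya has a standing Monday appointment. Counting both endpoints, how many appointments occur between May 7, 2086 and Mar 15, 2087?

May 7, 2086 is a Tuesday.
That's 313 days from start to end, counting both.
313 = 7 × 44 + 5, so there are 44 full weeks plus 5 extra days.
Each full week contributes one Monday: 44 so far.
The 5 extra days are Tuesday, Wednesday, Thursday, Friday, Saturday — none qualify.
Total: 44 + 0 = 44.

44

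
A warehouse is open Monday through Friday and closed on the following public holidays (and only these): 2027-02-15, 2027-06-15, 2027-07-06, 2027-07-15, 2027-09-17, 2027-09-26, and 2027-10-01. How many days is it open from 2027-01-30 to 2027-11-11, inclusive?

198

2027-01-30 is a Saturday.
From 2027-01-30 to 2027-11-11 is 286 days inclusive.
286 = 7 × 40 + 6, so there are 40 full weeks plus 6 extra days.
Each full week contributes 5 weekdays (Mon–Fri): 40 × 5 = 200.
The 6 extra days are Sat, Sun, Mon, Tue, Wed, Thu — 4 of them qualify.
Total: 200 + 4 = 204.
Holidays: 2027-02-15 (Mon); 2027-06-15 (Tue); 2027-07-06 (Tue); 2027-07-15 (Thu); 2027-09-17 (Fri); 2027-09-26 (Sun); 2027-10-01 (Fri).
6 of the 7 holidays fall on weekdays; the rest are weekends and were already excluded.
Business days: 204 − 6 = 198.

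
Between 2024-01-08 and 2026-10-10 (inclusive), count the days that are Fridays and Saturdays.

2024-01-08 is a Monday.
That's 1007 days from start to end, counting both.
1007 = 7 × 143 + 6, so there are 143 full weeks plus 6 extra days.
Each full week contributes 2 days from the set (Fri, Sat): 143 × 2 = 286.
The 6 extra days are Mon, Tue, Wed, Thu, Fri, Sat — 2 of them qualify.
Total: 286 + 2 = 288.

288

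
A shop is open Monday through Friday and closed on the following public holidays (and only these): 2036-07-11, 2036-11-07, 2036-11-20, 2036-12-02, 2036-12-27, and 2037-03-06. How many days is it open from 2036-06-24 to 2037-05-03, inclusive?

219 business days

2036-06-24 is a Tuesday.
That's 314 days from start to end, counting both.
314 = 7 × 44 + 6, so there are 44 full weeks plus 6 extra days.
Each full week contributes 5 weekdays (Mon–Fri): 44 × 5 = 220.
The 6 extra days are Tue, Wed, Thu, Fri, Sat, Sun — 4 of them qualify.
Total: 220 + 4 = 224.
Holidays: 2036-07-11 (Fri); 2036-11-07 (Fri); 2036-11-20 (Thu); 2036-12-02 (Tue); 2036-12-27 (Sat); 2037-03-06 (Fri).
5 of the 6 holidays fall on weekdays; the rest are weekends and were already excluded.
Business days: 224 − 5 = 219.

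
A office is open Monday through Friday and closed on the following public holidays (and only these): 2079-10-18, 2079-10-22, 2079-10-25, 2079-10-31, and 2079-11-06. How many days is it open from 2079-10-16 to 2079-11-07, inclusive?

2079-10-16 is a Monday.
The range spans 23 days (inclusive of both endpoints).
23 = 7 × 3 + 2, so there are 3 full weeks plus 2 extra days.
Each full week contributes 5 weekdays (Mon–Fri): 3 × 5 = 15.
The 2 extra days are Monday, Tuesday — 2 of them qualify.
Total: 15 + 2 = 17.
Holidays: 2079-10-18 (Wed); 2079-10-22 (Sun); 2079-10-25 (Wed); 2079-10-31 (Tue); 2079-11-06 (Mon).
4 of the 5 holidays fall on weekdays; the rest are weekends and were already excluded.
Business days: 17 − 4 = 13.

13 working days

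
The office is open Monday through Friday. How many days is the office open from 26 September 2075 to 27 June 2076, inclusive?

26 September 2075 is a Thursday.
From 26 September 2075 to 27 June 2076 is 276 days inclusive.
276 = 7 × 39 + 3, so there are 39 full weeks plus 3 extra days.
Each full week contributes 5 weekdays (Mon–Fri): 39 × 5 = 195.
The 3 extra days are Thu, Fri, Sat — 2 of them qualify.
Total: 195 + 2 = 197.

197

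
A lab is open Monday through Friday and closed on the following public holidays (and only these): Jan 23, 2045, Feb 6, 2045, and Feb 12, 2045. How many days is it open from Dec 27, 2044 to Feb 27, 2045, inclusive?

Dec 27, 2044 is a Tuesday.
From Dec 27, 2044 to Feb 27, 2045 is 63 days inclusive.
63 = 7 × 9, so the span is exactly 9 full weeks.
Each full week contributes 5 weekdays (Mon–Fri): 9 × 5 = 45.
Holidays: Jan 23, 2045 (Mon); Feb 6, 2045 (Mon); Feb 12, 2045 (Sun).
2 of the 3 holidays fall on weekdays; the rest are weekends and were already excluded.
Business days: 45 − 2 = 43.

43 working days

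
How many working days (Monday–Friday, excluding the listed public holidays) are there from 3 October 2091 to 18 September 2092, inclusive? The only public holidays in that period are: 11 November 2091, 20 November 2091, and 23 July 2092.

250

3 October 2091 is a Wednesday.
That's 352 days from start to end, counting both.
352 = 7 × 50 + 2, so there are 50 full weeks plus 2 extra days.
Each full week contributes 5 weekdays (Mon–Fri): 50 × 5 = 250.
The 2 extra days are Wednesday, Thursday — 2 of them qualify.
Total: 250 + 2 = 252.
Holidays: 11 November 2091 (Sun); 20 November 2091 (Tue); 23 July 2092 (Wed).
2 of the 3 holidays fall on weekdays; the rest are weekends and were already excluded.
Business days: 252 − 2 = 250.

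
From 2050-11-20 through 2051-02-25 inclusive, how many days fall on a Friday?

14

2050-11-20 is a Sunday.
That's 98 days from start to end, counting both.
98 = 7 × 14, so the span is exactly 14 full weeks.
Each full week contributes one Friday: 14 so far.
Total: 14.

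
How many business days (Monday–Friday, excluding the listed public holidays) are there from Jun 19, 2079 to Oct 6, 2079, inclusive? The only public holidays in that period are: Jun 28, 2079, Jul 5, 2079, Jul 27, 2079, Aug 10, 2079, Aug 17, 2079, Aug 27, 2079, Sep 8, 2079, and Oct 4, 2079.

Jun 19, 2079 is a Monday.
From Jun 19, 2079 to Oct 6, 2079 is 110 days inclusive.
110 = 7 × 15 + 5, so there are 15 full weeks plus 5 extra days.
Each full week contributes 5 weekdays (Mon–Fri): 15 × 5 = 75.
The 5 extra days are Monday, Tuesday, Wednesday, Thursday, Friday — 5 of them qualify.
Total: 75 + 5 = 80.
Holidays: Jun 28, 2079 (Wed); Jul 5, 2079 (Wed); Jul 27, 2079 (Thu); Aug 10, 2079 (Thu); Aug 17, 2079 (Thu); Aug 27, 2079 (Sun); Sep 8, 2079 (Fri); Oct 4, 2079 (Wed).
7 of the 8 holidays fall on weekdays; the rest are weekends and were already excluded.
Business days: 80 − 7 = 73.

73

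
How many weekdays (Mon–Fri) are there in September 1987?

1987-09-01 is a Tuesday.
From 1987-09-01 to 1987-09-30 is 30 days inclusive.
30 = 7 × 4 + 2, so there are 4 full weeks plus 2 extra days.
Each full week contributes 5 weekdays (Mon–Fri): 4 × 5 = 20.
The 2 extra days are Tuesday, Wednesday — 2 of them qualify.
Total: 20 + 2 = 22.

22 weekdays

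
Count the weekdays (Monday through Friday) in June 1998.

June 1, 1998 is a Monday.
From June 1, 1998 to June 30, 1998 is 30 days inclusive.
30 = 7 × 4 + 2, so there are 4 full weeks plus 2 extra days.
Each full week contributes 5 weekdays (Mon–Fri): 4 × 5 = 20.
The 2 extra days are Mon, Tue — 2 of them qualify.
Total: 20 + 2 = 22.

22 weekdays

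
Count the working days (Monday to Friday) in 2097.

261

1 January 2097 is a Tuesday.
From 1 January 2097 to 31 December 2097 is 365 days inclusive.
365 = 7 × 52 + 1, so there are 52 full weeks plus 1 extra day.
Each full week contributes 5 weekdays (Mon–Fri): 52 × 5 = 260.
The 1 extra day is Tue — 1 of them qualifies.
Total: 260 + 1 = 261.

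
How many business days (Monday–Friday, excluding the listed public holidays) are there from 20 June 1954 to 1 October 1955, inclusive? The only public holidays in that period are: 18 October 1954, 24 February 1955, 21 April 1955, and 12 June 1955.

332

20 June 1954 is a Sunday.
That's 469 days from start to end, counting both.
469 = 7 × 67, so the span is exactly 67 full weeks.
Each full week contributes 5 weekdays (Mon–Fri): 67 × 5 = 335.
Total: 335.
Holidays: 18 October 1954 (Mon); 24 February 1955 (Thu); 21 April 1955 (Thu); 12 June 1955 (Sun).
3 of the 4 holidays fall on weekdays; the rest are weekends and were already excluded.
Business days: 335 − 3 = 332.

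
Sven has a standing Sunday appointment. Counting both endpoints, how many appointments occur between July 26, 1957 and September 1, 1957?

July 26, 1957 is a Friday.
From July 26, 1957 to September 1, 1957 is 38 days inclusive.
38 = 7 × 5 + 3, so there are 5 full weeks plus 3 extra days.
Each full week contributes one Sunday: 5 so far.
The 3 extra days are Fri, Sat, Sun — 1 of them qualifies.
Total: 5 + 1 = 6.

6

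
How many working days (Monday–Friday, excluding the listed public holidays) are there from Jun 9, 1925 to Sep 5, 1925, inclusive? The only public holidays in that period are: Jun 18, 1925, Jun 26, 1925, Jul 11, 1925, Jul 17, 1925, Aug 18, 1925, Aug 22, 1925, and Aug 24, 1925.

59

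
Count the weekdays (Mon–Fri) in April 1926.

1 April 1926 is a Thursday.
From 1 April 1926 to 30 April 1926 is 30 days inclusive.
30 = 7 × 4 + 2, so there are 4 full weeks plus 2 extra days.
Each full week contributes 5 weekdays (Mon–Fri): 4 × 5 = 20.
The 2 extra days are Thursday, Friday — 2 of them qualify.
Total: 20 + 2 = 22.

22 weekdays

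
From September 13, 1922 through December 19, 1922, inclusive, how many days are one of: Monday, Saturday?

September 13, 1922 is a Wednesday.
That's 98 days from start to end, counting both.
98 = 7 × 14, so the span is exactly 14 full weeks.
Each full week contributes 2 days from the set (Mon, Sat): 14 × 2 = 28.
Total: 28.

28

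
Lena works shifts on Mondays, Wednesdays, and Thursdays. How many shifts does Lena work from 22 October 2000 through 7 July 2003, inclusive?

22 October 2000 is a Sunday.
From 22 October 2000 to 7 July 2003 is 989 days inclusive.
989 = 7 × 141 + 2, so there are 141 full weeks plus 2 extra days.
Each full week contributes 3 days from the set (Mon, Wed, Thu): 141 × 3 = 423.
The 2 extra days are Sun, Mon — 1 of them qualifies.
Total: 423 + 1 = 424.

424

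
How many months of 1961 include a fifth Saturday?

4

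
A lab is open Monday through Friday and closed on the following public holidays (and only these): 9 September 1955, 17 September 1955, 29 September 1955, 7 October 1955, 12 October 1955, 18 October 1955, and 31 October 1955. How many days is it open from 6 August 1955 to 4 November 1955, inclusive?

6 August 1955 is a Saturday.
From 6 August 1955 to 4 November 1955 is 91 days inclusive.
91 = 7 × 13, so the span is exactly 13 full weeks.
Each full week contributes 5 weekdays (Mon–Fri): 13 × 5 = 65.
Holidays: 9 September 1955 (Fri); 17 September 1955 (Sat); 29 September 1955 (Thu); 7 October 1955 (Fri); 12 October 1955 (Wed); 18 October 1955 (Tue); 31 October 1955 (Mon).
6 of the 7 holidays fall on weekdays; the rest are weekends and were already excluded.
Business days: 65 − 6 = 59.

59 business days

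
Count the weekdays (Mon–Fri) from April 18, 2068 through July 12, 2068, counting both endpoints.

62 weekdays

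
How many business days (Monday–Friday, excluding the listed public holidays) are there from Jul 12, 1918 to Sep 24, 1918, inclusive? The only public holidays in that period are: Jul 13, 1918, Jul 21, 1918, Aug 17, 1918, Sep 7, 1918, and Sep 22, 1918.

53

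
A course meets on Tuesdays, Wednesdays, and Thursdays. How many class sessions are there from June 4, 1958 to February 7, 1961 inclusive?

420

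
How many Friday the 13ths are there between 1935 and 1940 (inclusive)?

10

Friday-the-13ths by year:
1935: Sep, Dec
1936: Mar, Nov
1937: Aug
1938: May
1939: Jan, Oct
1940: Sep, Dec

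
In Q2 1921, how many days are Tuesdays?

13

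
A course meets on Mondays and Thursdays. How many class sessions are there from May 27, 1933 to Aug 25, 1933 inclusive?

26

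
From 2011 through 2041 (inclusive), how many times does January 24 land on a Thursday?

5

Day of week of January 24 in each year:
2011: Mon, 2012: Tue, 2013: Thu ✓, 2014: Fri, 2015: Sat, 2016: Sun, 2017: Tue, 2018: Wed, 2019: Thu ✓, 2020: Fri, 2021: Sun, 2022: Mon, 2023: Tue, 2024: Wed, 2025: Fri, 2026: Sat, 2027: Sun, 2028: Mon, 2029: Wed, 2030: Thu ✓, 2031: Fri, 2032: Sat, 2033: Mon, 2034: Tue, 2035: Wed, 2036: Thu ✓, 2037: Sat, 2038: Sun, 2039: Mon, 2040: Tue, 2041: Thu ✓
Thursdays: 2013, 2019, 2030, 2036, 2041.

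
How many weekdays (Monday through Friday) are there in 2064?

262 weekdays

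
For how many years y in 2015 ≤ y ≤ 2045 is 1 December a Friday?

Day of week of December 1 in each year:
2015: Tue, 2016: Thu, 2017: Fri ✓, 2018: Sat, 2019: Sun, 2020: Tue, 2021: Wed, 2022: Thu, 2023: Fri ✓, 2024: Sun, 2025: Mon, 2026: Tue, 2027: Wed, 2028: Fri ✓, 2029: Sat, 2030: Sun, 2031: Mon, 2032: Wed, 2033: Thu, 2034: Fri ✓, 2035: Sat, 2036: Mon, 2037: Tue, 2038: Wed, 2039: Thu, 2040: Sat, 2041: Sun, 2042: Mon, 2043: Tue, 2044: Thu, 2045: Fri ✓
Fridays: 2017, 2023, 2028, 2034, 2045.

5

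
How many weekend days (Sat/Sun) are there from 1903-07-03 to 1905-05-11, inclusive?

1903-07-03 is a Friday.
From 1903-07-03 to 1905-05-11 is 679 days inclusive.
679 = 7 × 97, so the span is exactly 97 full weeks.
Each full week contributes 2 weekend days (Sat, Sun): 97 × 2 = 194.
Total: 194.

194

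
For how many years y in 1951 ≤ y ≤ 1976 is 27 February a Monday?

3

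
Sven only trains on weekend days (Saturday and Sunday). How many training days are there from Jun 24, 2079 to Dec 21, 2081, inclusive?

262

Jun 24, 2079 is a Saturday.
The range spans 912 days (inclusive of both endpoints).
912 = 7 × 130 + 2, so there are 130 full weeks plus 2 extra days.
Each full week contributes 2 weekend days (Sat, Sun): 130 × 2 = 260.
The 2 extra days are Sat, Sun — 2 of them qualify.
Total: 260 + 2 = 262.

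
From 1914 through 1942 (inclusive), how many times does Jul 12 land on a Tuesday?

4

Day of week of July 12 in each year:
1914: Sun, 1915: Mon, 1916: Wed, 1917: Thu, 1918: Fri, 1919: Sat, 1920: Mon, 1921: Tue ✓, 1922: Wed, 1923: Thu, 1924: Sat, 1925: Sun, 1926: Mon, 1927: Tue ✓, 1928: Thu, 1929: Fri, 1930: Sat, 1931: Sun, 1932: Tue ✓, 1933: Wed, 1934: Thu, 1935: Fri, 1936: Sun, 1937: Mon, 1938: Tue ✓, 1939: Wed, 1940: Fri, 1941: Sat, 1942: Sun
Tuesdays: 1921, 1927, 1932, 1938.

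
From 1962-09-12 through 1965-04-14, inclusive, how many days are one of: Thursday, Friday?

270

1962-09-12 is a Wednesday.
The range spans 946 days (inclusive of both endpoints).
946 = 7 × 135 + 1, so there are 135 full weeks plus 1 extra day.
Each full week contributes 2 days from the set (Thu, Fri): 135 × 2 = 270.
The 1 extra day is Wed — none qualify.
Total: 270 + 0 = 270.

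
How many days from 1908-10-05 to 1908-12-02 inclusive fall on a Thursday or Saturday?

16

1908-10-05 is a Monday.
The range spans 59 days (inclusive of both endpoints).
59 = 7 × 8 + 3, so there are 8 full weeks plus 3 extra days.
Each full week contributes 2 days from the set (Thu, Sat): 8 × 2 = 16.
The 3 extra days are Mon, Tue, Wed — none qualify.
Total: 16 + 0 = 16.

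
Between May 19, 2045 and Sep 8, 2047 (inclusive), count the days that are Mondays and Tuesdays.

240

May 19, 2045 is a Friday.
The range spans 843 days (inclusive of both endpoints).
843 = 7 × 120 + 3, so there are 120 full weeks plus 3 extra days.
Each full week contributes 2 days from the set (Mon, Tue): 120 × 2 = 240.
The 3 extra days are Friday, Saturday, Sunday — none qualify.
Total: 240 + 0 = 240.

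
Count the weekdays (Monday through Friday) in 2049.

261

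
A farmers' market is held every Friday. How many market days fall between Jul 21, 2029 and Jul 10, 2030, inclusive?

Jul 21, 2029 is a Saturday.
That's 355 days from start to end, counting both.
355 = 7 × 50 + 5, so there are 50 full weeks plus 5 extra days.
Each full week contributes one Friday: 50 so far.
The 5 extra days are Saturday, Sunday, Monday, Tuesday, Wednesday — none qualify.
Total: 50 + 0 = 50.

50 Fridays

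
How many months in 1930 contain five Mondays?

4

A month has five Mondays exactly when Monday falls within its first (length − 28) days.
Jan: 31 days, starts Wed → 5 of Wed, Thu, Fri
Feb: 28 days, starts Sat → 5 of (none)
Mar: 31 days, starts Sat → 5 of Sat, Sun, Mon ✓
Apr: 30 days, starts Tue → 5 of Tue, Wed
May: 31 days, starts Thu → 5 of Thu, Fri, Sat
Jun: 30 days, starts Sun → 5 of Sun, Mon ✓
Jul: 31 days, starts Tue → 5 of Tue, Wed, Thu
Aug: 31 days, starts Fri → 5 of Fri, Sat, Sun
Sep: 30 days, starts Mon → 5 of Mon, Tue ✓
Oct: 31 days, starts Wed → 5 of Wed, Thu, Fri
Nov: 30 days, starts Sat → 5 of Sat, Sun
Dec: 31 days, starts Mon → 5 of Mon, Tue, Wed ✓
Months with five Mondays: Mar, Jun, Sep, Dec.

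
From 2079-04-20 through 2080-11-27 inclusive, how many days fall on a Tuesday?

2079-04-20 is a Thursday.
From 2079-04-20 to 2080-11-27 is 588 days inclusive.
588 = 7 × 84, so the span is exactly 84 full weeks.
Each full week contributes one Tuesday: 84 so far.
Total: 84.

84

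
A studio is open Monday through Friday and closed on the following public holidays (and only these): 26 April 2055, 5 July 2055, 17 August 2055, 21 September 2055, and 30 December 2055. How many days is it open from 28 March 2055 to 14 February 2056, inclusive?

226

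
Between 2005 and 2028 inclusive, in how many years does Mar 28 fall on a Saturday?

Day of week of March 28 in each year:
2005: Mon, 2006: Tue, 2007: Wed, 2008: Fri, 2009: Sat ✓, 2010: Sun, 2011: Mon, 2012: Wed, 2013: Thu, 2014: Fri, 2015: Sat ✓, 2016: Mon, 2017: Tue, 2018: Wed, 2019: Thu, 2020: Sat ✓, 2021: Sun, 2022: Mon, 2023: Tue, 2024: Thu, 2025: Fri, 2026: Sat ✓, 2027: Sun, 2028: Tue
Saturdays: 2009, 2015, 2020, 2026.

4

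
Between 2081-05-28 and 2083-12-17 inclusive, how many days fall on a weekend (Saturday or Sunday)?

266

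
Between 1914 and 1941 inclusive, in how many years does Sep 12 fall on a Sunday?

Day of week of September 12 in each year:
1914: Sat, 1915: Sun ✓, 1916: Tue, 1917: Wed, 1918: Thu, 1919: Fri, 1920: Sun ✓, 1921: Mon, 1922: Tue, 1923: Wed, 1924: Fri, 1925: Sat, 1926: Sun ✓, 1927: Mon, 1928: Wed, 1929: Thu, 1930: Fri, 1931: Sat, 1932: Mon, 1933: Tue, 1934: Wed, 1935: Thu, 1936: Sat, 1937: Sun ✓, 1938: Mon, 1939: Tue, 1940: Thu, 1941: Fri
Sundays: 1915, 1920, 1926, 1937.

4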